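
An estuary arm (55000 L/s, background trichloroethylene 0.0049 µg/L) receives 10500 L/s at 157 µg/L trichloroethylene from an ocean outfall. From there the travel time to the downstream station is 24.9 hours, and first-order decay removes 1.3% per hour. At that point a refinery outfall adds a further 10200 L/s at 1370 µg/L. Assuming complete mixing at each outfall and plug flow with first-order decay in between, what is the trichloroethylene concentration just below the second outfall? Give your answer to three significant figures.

Mixed concentration C = ΣQC/ΣQ = (55000·0.004900 + 10500·157.0) / 65500 = 1649000/65500 = 25.17 µg/L; combined flow 65500 L/s.
1.3%/h lost → k = −ln(1 − 0.013) = 0.01309 h⁻¹.
Decay over the reach: 25.17·exp(−kt) = 25.17·0.7219 = 18.17 µg/L.
Second outfall: C = (65500·18.17 + 10200·1370)/75700 = 200.3 µg/L.

200 µg/L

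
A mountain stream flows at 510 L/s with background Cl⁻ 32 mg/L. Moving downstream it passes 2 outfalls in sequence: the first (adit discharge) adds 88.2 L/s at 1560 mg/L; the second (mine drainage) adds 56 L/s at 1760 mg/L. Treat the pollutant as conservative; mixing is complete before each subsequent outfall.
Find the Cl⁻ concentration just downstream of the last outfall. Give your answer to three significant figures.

After outfall 1: Q = 510.0 + 88.20 = 598.2 L/s; C = (510.0·32.00 + 88.20·1560)/598.2 = 257.3 mg/L.
After outfall 2: Q = 598.2 + 56.00 = 654.2 L/s; C = (598.2·257.3 + 56.00·1760)/654.2 = 385.9 mg/L.

386 mg/L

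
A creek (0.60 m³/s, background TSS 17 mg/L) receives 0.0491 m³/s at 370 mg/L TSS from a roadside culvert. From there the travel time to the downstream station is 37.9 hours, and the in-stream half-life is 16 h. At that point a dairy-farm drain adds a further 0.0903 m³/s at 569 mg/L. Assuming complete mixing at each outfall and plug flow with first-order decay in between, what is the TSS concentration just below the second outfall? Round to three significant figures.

76.9 mg/L

Conservation of mass: C = (0.6000·17.00 + 0.04910·370.0) / 0.6491 = 28.37/0.6491 = 43.70 mg/L; combined flow 0.6491 m³/s.
Half-life 16 h → k = ln 2 / 16 = 0.04332 h⁻¹ = 1.040 d⁻¹.
After decay, C = 43.70 × e^(−kt) = 43.70 × 0.1936 = 8.461 mg/L.
At the second outfall, C = (0.6491·8.461 + 0.09030·569.0) / (0.6491 + 0.09030) = 76.92 mg/L.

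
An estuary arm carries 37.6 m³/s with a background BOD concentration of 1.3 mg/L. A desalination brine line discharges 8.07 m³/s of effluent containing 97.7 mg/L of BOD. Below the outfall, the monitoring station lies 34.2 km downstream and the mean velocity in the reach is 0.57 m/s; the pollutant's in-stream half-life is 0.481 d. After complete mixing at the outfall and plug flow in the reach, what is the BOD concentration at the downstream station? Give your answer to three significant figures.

Mass balance: C = (37.60·1.300 + 8.070·97.70) / 45.67 = 837.3/45.67 = 18.33 mg/L.
Travel time t = 34.2·1000 / 0.57 = 60000 s = 16.67 h.
Half-life 0.481 d → k = ln 2 / 0.481 = 1.441 d⁻¹.
Applying C = C₀e^(−kt): 18.33 × 0.3676 = 6.740 mg/L.

6.74 mg/L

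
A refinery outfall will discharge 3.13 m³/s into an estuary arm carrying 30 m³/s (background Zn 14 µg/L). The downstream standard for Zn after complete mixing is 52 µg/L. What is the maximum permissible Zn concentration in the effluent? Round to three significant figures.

416 µg/L

At the limit, (Qr·Cr + Qe·Cₑ)/(Qr + Qe) = 52:
Cₑ = (33.13·52 − 30.00·14.00) / 3.130 = 416.2 µg/L.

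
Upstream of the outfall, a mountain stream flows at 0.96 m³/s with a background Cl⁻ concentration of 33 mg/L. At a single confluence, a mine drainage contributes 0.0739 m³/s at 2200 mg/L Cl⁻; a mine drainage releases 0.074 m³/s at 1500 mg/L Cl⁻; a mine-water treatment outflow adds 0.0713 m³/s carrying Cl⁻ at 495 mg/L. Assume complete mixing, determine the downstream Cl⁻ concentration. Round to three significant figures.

Flow-weighted average: C = (0.9600·33.00 + 0.07390·2200 + 0.07400·1500 + 0.07130·495.0) / 1.179 = 340.6/1.179 = 288.8 mg/L.

289 mg/L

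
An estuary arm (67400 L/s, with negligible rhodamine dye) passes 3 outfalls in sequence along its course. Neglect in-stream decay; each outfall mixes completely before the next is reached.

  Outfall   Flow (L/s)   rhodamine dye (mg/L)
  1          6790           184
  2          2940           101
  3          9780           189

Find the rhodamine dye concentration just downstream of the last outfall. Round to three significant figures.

Below outfall 1: Q → 74190 L/s, C = (67400·0 + 6790·184.0)/74190 = 16.84 mg/L.
Below outfall 2: Q → 77130 L/s, C = (74190·16.84 + 2940·101.0)/77130 = 20.05 mg/L.
Below outfall 3: Q → 86910 L/s, C = (77130·20.05 + 9780·189.0)/86910 = 39.06 mg/L.

39.1 mg/L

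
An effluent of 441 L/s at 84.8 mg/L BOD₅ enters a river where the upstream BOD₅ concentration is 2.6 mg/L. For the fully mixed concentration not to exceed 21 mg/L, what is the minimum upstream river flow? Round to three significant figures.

1530 L/s

Set C_mix = 21: (Q·2.600 + 441.0·84.80) / (Q + 441.0) = 21
→ Q = 441.0·(84.80 − 21)/(21 − 2.600) = 1529 L/s.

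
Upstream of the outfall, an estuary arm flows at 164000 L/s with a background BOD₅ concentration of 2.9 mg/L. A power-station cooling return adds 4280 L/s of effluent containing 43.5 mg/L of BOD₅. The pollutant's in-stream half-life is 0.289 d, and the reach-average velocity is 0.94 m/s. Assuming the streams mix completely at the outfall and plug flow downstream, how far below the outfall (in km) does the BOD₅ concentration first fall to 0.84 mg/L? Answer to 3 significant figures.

52.3 km

Conservation of mass: C = (164000·2.900 + 4280·43.50) / 168300 = 661800/168300 = 3.933 mg/L.
Half-life 0.289 d → k = ln 2 / 0.289 = 2.398 d⁻¹.
Set 3.933·exp(−k·t) = 0.84 → t = ln(3.933/0.84)/k = 55610 s = 15.45 h.
Distance = v·t = 0.94·55610 = 52270 m = 52.27 km.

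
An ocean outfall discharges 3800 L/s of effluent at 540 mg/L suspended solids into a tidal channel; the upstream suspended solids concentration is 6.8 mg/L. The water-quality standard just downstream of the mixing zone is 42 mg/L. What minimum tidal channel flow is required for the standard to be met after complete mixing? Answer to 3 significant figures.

53800 L/s

Set C_mix = 42: (Q·6.800 + 3800·540.0) / (Q + 3800) = 42
→ Q = 3800·(540.0 − 42)/(42 − 6.800) = 53760 L/s.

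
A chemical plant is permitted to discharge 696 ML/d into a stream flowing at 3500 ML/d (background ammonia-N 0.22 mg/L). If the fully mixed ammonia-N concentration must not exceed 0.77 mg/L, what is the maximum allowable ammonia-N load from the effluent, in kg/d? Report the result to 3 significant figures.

2460 kg/d

Mass balance at the limit: 3500·0.2200 + 696.0·Cₑ = 4196·0.77 → Cₑ = 3.536 mg/L.
696.0 ML/d = 8.056 m³/s. Load = 8.056 m³/s × 3.536 g/m³ × 86 400 s/d = 2461 kg/d.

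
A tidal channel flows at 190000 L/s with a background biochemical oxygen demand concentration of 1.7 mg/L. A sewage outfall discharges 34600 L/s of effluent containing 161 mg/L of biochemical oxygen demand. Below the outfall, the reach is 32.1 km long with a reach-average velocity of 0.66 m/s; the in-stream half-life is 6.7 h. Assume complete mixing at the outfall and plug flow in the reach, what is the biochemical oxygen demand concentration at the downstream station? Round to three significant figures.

6.49 mg/L

Mixed concentration C = ΣQC/ΣQ = (190000·1.700 + 34600·161.0) / 224600 = 5894000/224600 = 26.24 mg/L.
Travel time t = 32.1·1000 / 0.66 = 48640 s = 13.51 h.
Half-life 6.7 h → k = ln 2 / 6.7 = 0.1035 h⁻¹ = 2.483 d⁻¹.
Decay over the reach: 26.24·exp(−kt) = 26.24·0.2472 = 6.486 mg/L.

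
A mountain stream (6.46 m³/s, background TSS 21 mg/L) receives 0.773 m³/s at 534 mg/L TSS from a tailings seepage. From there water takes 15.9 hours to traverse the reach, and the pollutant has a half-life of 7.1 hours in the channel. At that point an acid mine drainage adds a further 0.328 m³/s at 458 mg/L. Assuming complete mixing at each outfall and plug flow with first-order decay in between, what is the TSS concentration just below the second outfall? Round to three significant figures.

35.2 mg/L

Flow-weighted average: C = (6.460·21.00 + 0.7730·534.0) / 7.233 = 548.4/7.233 = 75.82 mg/L; combined flow 7.233 m³/s.
Half-life 7.1 h → k = ln 2 / 7.1 = 0.09763 h⁻¹ = 2.343 d⁻¹.
First-order decay: C = 75.82·exp(−k·t) = 75.82·0.2118 = 16.06 mg/L.
Second outfall: C = (7.233·16.06 + 0.3280·458.0)/7.561 = 35.23 mg/L.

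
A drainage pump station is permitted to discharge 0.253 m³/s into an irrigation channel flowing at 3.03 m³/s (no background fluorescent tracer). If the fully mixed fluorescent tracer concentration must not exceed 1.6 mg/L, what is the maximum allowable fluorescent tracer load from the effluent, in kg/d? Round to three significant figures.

454 kg/d

Mass balance at the limit: 3.030·0 + 0.2530·Cₑ = 3.283·1.6 → Cₑ = 20.76 mg/L.
Load = 0.2530 m³/s × 20.76 g/m³ × 86 400 s/d = 453.8 kg/d.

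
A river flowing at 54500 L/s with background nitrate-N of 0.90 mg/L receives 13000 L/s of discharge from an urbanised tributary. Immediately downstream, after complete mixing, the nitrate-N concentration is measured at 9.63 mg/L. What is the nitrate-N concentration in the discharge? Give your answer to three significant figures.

Mass balance: 54500·0.9000 + 13000·Cₑ = 67500·9.630
→ Cₑ = (67500·9.630 − 54500·0.9000) / 13000 = 46.23 mg/L.

46.2 mg/L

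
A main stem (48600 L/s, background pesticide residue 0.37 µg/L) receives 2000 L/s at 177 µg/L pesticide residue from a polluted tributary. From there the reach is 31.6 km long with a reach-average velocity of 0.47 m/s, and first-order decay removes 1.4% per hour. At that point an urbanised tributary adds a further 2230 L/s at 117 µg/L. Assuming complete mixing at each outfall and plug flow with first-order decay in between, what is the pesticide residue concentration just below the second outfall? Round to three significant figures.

10.3 µg/L

Mixed concentration C = ΣQC/ΣQ = (48600·0.3700 + 2000·177.0) / 50600 = 372000/50600 = 7.351 µg/L; combined flow 50600 L/s.
Travel time t = 31.6·1000 / 0.47 = 67230 s = 18.68 h.
1.4%/h lost → k = −ln(1 − 0.014) = 0.01410 h⁻¹.
Decay over the reach: 7.351·exp(−kt) = 7.351·0.7685 = 5.650 µg/L.
Second outfall: C = (50600·5.650 + 2230·117.0)/52830 = 10.35 µg/L.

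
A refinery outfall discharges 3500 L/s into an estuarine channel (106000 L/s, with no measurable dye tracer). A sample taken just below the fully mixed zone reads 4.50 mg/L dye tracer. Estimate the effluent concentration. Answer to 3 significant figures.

141 mg/L

Mass balance: 106000·0 + 3500·Cₑ = 109500·4.500
→ Cₑ = (109500·4.500 − 106000·0) / 3500 = 140.8 mg/L.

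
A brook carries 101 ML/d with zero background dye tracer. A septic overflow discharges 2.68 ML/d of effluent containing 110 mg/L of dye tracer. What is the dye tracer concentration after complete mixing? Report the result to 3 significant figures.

2.84 mg/L

Mixed concentration C = ΣQC/ΣQ = (101.0·0 + 2.680·110.0) / 103.7 = 294.8/103.7 = 2.843 mg/L.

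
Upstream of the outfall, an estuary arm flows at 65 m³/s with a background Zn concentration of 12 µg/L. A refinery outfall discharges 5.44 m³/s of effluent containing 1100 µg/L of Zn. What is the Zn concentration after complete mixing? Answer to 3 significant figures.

Mixed concentration C = ΣQC/ΣQ = (65.00·12.00 + 5.440·1100) / 70.44 = 6764/70.44 = 96.02 µg/L.

96.0 µg/L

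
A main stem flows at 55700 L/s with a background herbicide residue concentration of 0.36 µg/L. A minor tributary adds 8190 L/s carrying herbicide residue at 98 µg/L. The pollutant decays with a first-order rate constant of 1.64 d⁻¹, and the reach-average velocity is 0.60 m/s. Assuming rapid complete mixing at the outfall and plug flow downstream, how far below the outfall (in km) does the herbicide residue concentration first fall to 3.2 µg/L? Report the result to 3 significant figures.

44.0 km

Conservation of mass: C = (55700·0.3600 + 8190·98.00) / 63890 = 822700/63890 = 12.88 µg/L.
Set 12.88·exp(−k·t) = 3.2 → t = ln(12.88/3.2)/k = 73350 s = 20.37 h.
Distance = v·t = 0.60·73350 = 44010 m = 44.01 km.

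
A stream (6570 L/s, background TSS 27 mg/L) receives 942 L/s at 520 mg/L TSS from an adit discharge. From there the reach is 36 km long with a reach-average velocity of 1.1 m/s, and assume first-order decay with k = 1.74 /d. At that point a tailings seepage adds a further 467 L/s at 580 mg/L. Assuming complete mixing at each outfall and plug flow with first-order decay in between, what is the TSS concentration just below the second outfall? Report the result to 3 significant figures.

Mixed concentration C = ΣQC/ΣQ = (6570·27.00 + 942.0·520.0) / 7512 = 667200/7512 = 88.82 mg/L; combined flow 7512 L/s.
Travel time t = 36·1000 / 1.1 = 32730 s = 9.091 h.
After decay, C = 88.82 × e^(−kt) = 88.82 × 0.5173 = 45.95 mg/L.
Second outfall: C = (7512·45.95 + 467.0·580.0)/7979 = 77.21 mg/L.

77.2 mg/L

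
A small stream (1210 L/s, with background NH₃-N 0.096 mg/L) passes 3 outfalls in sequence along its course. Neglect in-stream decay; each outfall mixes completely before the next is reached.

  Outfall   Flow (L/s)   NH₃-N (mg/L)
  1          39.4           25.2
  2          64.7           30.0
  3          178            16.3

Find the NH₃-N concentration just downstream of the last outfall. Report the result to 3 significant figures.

Below outfall 1: Q → 1249 L/s, C = (1210·0.09600 + 39.40·25.20)/1249 = 0.8877 mg/L.
Below outfall 2: Q → 1314 L/s, C = (1249·0.8877 + 64.70·30.00)/1314 = 2.321 mg/L.
Below outfall 3: Q → 1492 L/s, C = (1314·2.321 + 178.0·16.30)/1492 = 3.989 mg/L.

3.99 mg/L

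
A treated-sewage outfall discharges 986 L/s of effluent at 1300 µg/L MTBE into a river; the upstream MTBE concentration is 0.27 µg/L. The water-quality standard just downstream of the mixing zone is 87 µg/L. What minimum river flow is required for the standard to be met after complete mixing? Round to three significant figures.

Set C_mix = 87: (Q·0.2700 + 986.0·1300) / (Q + 986.0) = 87
→ Q = 986.0·(1300 − 87)/(87 − 0.2700) = 13790 L/s.

13800 L/s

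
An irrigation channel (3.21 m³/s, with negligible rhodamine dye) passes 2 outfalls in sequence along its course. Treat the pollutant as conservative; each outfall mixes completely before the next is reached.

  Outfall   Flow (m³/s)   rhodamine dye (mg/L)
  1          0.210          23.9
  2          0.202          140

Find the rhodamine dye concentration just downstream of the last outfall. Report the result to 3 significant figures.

9.19 mg/L

After outfall 1: Q = 3.210 + 0.2100 = 3.420 m³/s; C = (3.210·0 + 0.2100·23.90)/3.420 = 1.468 mg/L.
After outfall 2: Q = 3.420 + 0.2020 = 3.622 m³/s; C = (3.420·1.468 + 0.2020·140.0)/3.622 = 9.194 mg/L.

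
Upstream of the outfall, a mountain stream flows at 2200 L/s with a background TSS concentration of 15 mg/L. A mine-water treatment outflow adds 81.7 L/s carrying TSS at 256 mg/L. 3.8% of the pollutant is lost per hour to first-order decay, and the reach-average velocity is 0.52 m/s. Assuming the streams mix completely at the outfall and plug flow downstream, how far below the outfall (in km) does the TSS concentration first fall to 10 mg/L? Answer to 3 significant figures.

41.6 km

Mixed concentration C = ΣQC/ΣQ = (2200·15.00 + 81.70·256.0) / 2282 = 53920/2282 = 23.63 mg/L.
3.8%/h lost → k = −ln(1 − 0.038) = 0.03874 h⁻¹.
Set 23.63·exp(−k·t) = 10 → t = ln(23.63/10)/k = 79910 s = 22.20 h.
Distance = v·t = 0.52·79910 = 41550 m = 41.55 km.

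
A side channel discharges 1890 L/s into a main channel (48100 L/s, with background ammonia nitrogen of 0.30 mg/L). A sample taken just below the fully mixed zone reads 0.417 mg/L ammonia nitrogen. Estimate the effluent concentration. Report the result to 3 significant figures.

Mass balance: 48100·0.3000 + 1890·Cₑ = 49990·0.4170
→ Cₑ = (49990·0.4170 − 48100·0.3000) / 1890 = 3.395 mg/L.

3.39 mg/L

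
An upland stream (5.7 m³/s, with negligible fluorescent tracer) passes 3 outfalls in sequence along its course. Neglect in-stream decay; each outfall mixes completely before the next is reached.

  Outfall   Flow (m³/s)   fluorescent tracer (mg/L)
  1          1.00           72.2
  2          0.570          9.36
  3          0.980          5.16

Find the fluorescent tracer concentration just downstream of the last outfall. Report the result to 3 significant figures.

After outfall 1: Q = 5.700 + 1.000 = 6.700 m³/s; C = (5.700·0 + 1.000·72.20)/6.700 = 10.78 mg/L.
After outfall 2: Q = 6.700 + 0.5700 = 7.270 m³/s; C = (6.700·10.78 + 0.5700·9.360)/7.270 = 10.67 mg/L.
After outfall 3: Q = 7.270 + 0.9800 = 8.250 m³/s; C = (7.270·10.67 + 0.9800·5.160)/8.250 = 10.01 mg/L.

10.0 mg/L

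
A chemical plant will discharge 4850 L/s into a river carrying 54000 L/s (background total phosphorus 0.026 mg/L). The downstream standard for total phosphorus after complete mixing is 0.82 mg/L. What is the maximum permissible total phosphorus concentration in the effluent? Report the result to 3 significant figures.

9.66 mg/L

At the limit, (Qr·Cr + Qe·Cₑ)/(Qr + Qe) = 0.82:
Cₑ = (58850·0.82 − 54000·0.02600) / 4850 = 9.660 mg/L.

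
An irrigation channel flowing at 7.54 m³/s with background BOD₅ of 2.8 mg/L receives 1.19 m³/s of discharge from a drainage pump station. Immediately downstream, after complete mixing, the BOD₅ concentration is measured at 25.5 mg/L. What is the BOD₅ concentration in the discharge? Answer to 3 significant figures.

169 mg/L

Mass balance: 7.540·2.800 + 1.190·Cₑ = 8.730·25.50
→ Cₑ = (8.730·25.50 − 7.540·2.800) / 1.190 = 169.3 mg/L.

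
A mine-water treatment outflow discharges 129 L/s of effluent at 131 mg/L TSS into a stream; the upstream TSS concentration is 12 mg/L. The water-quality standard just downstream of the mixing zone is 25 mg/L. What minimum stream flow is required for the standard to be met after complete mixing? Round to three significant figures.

Set C_mix = 25: (Q·12.00 + 129.0·131.0) / (Q + 129.0) = 25
→ Q = 129.0·(131.0 − 25)/(25 − 12.00) = 1052 L/s.

1050 L/s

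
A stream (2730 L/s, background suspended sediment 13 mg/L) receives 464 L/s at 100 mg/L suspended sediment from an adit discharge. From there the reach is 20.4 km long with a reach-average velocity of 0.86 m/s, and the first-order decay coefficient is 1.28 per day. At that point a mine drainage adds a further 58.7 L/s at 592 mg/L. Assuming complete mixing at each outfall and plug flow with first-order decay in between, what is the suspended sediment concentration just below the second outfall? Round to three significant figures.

28.4 mg/L

After mixing, C = (2730·13.00 + 464.0·100.0) / 3194 = 81890/3194 = 25.64 mg/L; combined flow 3194 L/s.
Travel time t = 20.4·1000 / 0.86 = 23720 s = 6.589 h.
After decay, C = 25.64 × e^(−kt) = 25.64 × 0.7037 = 18.04 mg/L.
Second outfall: C = (3194·18.04 + 58.70·592.0)/3253 = 28.40 mg/L.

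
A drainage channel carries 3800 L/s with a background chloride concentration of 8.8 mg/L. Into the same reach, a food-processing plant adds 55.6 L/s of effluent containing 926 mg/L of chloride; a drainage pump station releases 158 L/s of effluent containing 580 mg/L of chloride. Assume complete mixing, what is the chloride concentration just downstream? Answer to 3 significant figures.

Mass balance: C = (3800·8.800 + 55.60·926.0 + 158.0·580.0) / 4014 = 176600/4014 = 43.99 mg/L.

44.0 mg/L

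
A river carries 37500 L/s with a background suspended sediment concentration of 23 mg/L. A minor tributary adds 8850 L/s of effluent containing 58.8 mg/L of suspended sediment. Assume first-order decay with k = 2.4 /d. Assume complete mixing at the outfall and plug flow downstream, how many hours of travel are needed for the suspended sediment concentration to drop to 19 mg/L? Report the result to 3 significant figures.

Mixed concentration C = ΣQC/ΣQ = (37500·23.00 + 8850·58.80) / 46350 = 1383000/46350 = 29.84 mg/L.
29.84·exp(−k·t) = 19 → t = ln(29.84/19)/k = 16250 s = 4.513 h.

4.51 h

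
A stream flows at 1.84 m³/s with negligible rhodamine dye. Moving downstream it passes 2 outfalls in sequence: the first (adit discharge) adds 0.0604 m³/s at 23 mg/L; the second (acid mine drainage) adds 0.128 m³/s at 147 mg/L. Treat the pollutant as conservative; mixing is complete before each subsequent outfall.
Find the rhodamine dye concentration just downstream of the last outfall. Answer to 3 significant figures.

9.96 mg/L

Below outfall 1: Q → 1.900 m³/s, C = (1.840·0 + 0.06040·23.00)/1.900 = 0.7310 mg/L.
Below outfall 2: Q → 2.028 m³/s, C = (1.900·0.7310 + 0.1280·147.0)/2.028 = 9.961 mg/L.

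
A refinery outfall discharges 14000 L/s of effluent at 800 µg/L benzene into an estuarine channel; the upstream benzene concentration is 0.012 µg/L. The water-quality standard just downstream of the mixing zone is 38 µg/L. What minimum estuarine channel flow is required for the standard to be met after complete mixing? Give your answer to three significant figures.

Set C_mix = 38: (Q·0.01200 + 14000·800.0) / (Q + 14000) = 38
→ Q = 14000·(800.0 − 38)/(38 − 0.01200) = 280800 L/s.

281000 L/s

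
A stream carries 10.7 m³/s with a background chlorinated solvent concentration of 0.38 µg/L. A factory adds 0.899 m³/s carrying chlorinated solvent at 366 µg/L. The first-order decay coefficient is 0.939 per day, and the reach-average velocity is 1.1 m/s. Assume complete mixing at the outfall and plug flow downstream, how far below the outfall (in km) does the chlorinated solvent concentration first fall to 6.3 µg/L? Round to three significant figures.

Mixed concentration C = ΣQC/ΣQ = (10.70·0.3800 + 0.8990·366.0) / 11.60 = 333.1/11.60 = 28.72 µg/L.
Set 28.72·exp(−k·t) = 6.3 → t = ln(28.72/6.3)/k = 139600 s = 38.77 h.
Distance = v·t = 1.1·139600 = 153500 m = 153.5 km.

154 km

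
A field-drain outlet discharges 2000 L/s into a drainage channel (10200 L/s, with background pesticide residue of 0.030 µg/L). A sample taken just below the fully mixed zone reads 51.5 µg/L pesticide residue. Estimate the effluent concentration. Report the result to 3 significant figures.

314 µg/L

Mass balance: 10200·0.03000 + 2000·Cₑ = 12200·51.50
→ Cₑ = (12200·51.50 − 10200·0.03000) / 2000 = 314.0 µg/L.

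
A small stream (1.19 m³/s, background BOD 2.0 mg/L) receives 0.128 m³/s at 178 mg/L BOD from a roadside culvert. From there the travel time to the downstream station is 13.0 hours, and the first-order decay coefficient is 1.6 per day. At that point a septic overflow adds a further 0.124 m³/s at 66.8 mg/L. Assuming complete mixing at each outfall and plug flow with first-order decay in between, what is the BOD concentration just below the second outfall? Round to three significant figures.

13.1 mg/L

Conservation of mass: C = (1.190·2.000 + 0.1280·178.0) / 1.318 = 25.16/1.318 = 19.09 mg/L; combined flow 1.318 m³/s.
Applying C = C₀e^(−kt): 19.09 × 0.4204 = 8.026 mg/L.
At the second outfall, C = (1.318·8.026 + 0.1240·66.80) / (1.318 + 0.1240) = 13.08 mg/L.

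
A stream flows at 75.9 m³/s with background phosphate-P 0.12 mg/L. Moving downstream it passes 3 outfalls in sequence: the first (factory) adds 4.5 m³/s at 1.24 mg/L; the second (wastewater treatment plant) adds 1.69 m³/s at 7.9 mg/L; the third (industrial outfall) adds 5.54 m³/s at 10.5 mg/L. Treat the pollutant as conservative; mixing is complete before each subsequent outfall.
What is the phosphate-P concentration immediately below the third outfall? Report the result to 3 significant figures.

0.984 mg/L

Outfall 1: combined Q = 80.40 m³/s; C = (75.90·0.1200 + 4.500·1.240)/80.40 = 0.1827 mg/L.
Outfall 2: combined Q = 82.09 m³/s; C = (80.40·0.1827 + 1.690·7.900)/82.09 = 0.3416 mg/L.
Outfall 3: combined Q = 87.63 m³/s; C = (82.09·0.3416 + 5.540·10.50)/87.63 = 0.9838 mg/L.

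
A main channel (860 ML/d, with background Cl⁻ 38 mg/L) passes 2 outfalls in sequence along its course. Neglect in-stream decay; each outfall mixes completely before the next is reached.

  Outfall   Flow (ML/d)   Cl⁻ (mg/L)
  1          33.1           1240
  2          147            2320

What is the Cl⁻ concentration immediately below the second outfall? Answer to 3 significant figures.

After outfall 1: Q = 860.0 + 33.10 = 893.1 ML/d; C = (860.0·38.00 + 33.10·1240)/893.1 = 82.55 mg/L.
After outfall 2: Q = 893.1 + 147.0 = 1040 ML/d; C = (893.1·82.55 + 147.0·2320)/1040 = 398.8 mg/L.

399 mg/L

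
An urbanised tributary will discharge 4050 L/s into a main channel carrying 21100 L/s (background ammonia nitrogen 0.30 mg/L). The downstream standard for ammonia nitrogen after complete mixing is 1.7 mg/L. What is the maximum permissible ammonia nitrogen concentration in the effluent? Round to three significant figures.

At the limit, (Qr·Cr + Qe·Cₑ)/(Qr + Qe) = 1.7:
Cₑ = (25150·1.7 − 21100·0.3000) / 4050 = 8.994 mg/L.

8.99 mg/L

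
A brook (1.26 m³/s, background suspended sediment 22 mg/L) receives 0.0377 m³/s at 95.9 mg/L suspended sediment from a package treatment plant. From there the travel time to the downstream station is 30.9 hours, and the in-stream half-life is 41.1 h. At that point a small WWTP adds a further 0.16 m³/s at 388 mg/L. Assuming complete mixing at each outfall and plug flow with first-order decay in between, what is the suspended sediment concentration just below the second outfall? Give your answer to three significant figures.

Conservation of mass: C = (1.260·22.00 + 0.03770·95.90) / 1.298 = 31.34/1.298 = 24.15 mg/L; combined flow 1.298 m³/s.
Half-life 41.1 h → k = ln 2 / 41.1 = 0.01686 h⁻¹ = 0.4048 d⁻¹.
Decay over the reach: 24.15·exp(−kt) = 24.15·0.5939 = 14.34 mg/L.
Second outfall: C = (1.298·14.34 + 0.1600·388.0)/1.458 = 55.35 mg/L.

55.4 mg/L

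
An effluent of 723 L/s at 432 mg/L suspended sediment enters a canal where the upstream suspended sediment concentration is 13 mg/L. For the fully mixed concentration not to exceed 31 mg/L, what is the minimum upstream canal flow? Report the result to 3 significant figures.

16100 L/s

Set C_mix = 31: (Q·13.00 + 723.0·432.0) / (Q + 723.0) = 31
→ Q = 723.0·(432.0 − 31)/(31 − 13.00) = 16110 L/s.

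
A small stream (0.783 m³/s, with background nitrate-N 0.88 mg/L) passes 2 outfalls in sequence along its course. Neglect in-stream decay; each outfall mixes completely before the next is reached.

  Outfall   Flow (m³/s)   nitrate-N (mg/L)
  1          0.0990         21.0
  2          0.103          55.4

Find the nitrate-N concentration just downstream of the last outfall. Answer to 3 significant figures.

Outfall 1: combined Q = 0.8820 m³/s; C = (0.7830·0.8800 + 0.09900·21.00)/0.8820 = 3.138 mg/L.
Outfall 2: combined Q = 0.9850 m³/s; C = (0.8820·3.138 + 0.1030·55.40)/0.9850 = 8.603 mg/L.

8.60 mg/L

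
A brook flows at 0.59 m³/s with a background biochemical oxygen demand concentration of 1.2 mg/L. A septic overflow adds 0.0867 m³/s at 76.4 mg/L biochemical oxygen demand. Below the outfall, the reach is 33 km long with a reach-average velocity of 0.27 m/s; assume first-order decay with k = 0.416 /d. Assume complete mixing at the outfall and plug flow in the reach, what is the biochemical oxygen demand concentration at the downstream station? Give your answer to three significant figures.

6.02 mg/L

Mixed concentration C = ΣQC/ΣQ = (0.5900·1.200 + 0.08670·76.40) / 0.6767 = 7.332/0.6767 = 10.83 mg/L.
Travel time t = 33·1000 / 0.27 = 122200 s = 33.95 h.
After decay, C = 10.83 × e^(−kt) = 10.83 × 0.5552 = 6.015 mg/L.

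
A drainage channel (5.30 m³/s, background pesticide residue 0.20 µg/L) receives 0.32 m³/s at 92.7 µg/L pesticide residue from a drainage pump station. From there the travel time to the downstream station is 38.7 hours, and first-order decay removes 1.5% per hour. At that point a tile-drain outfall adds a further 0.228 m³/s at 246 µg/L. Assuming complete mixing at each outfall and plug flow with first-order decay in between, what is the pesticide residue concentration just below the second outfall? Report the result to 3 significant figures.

12.5 µg/L

Mass balance: C = (5.300·0.2000 + 0.3200·92.70) / 5.620 = 30.72/5.620 = 5.467 µg/L; combined flow 5.620 m³/s.
1.5%/h lost → k = −ln(1 − 0.015) = 0.01511 h⁻¹.
Applying C = C₀e^(−kt): 5.467 × 0.5572 = 3.046 µg/L.
At the second outfall, C = (5.620·3.046 + 0.2280·246.0) / (5.620 + 0.2280) = 12.52 µg/L.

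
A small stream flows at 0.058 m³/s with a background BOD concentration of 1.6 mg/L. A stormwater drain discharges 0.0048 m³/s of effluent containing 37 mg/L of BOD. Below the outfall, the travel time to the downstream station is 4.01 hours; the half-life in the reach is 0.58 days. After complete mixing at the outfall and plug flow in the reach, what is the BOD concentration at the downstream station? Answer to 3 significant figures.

After mixing, C = (0.05800·1.600 + 0.004800·37.00) / 0.06280 = 0.2704/0.06280 = 4.306 mg/L.
Half-life 0.58 d → k = ln 2 / 0.58 = 1.195 d⁻¹.
After decay, C = 4.306 × e^(−kt) = 4.306 × 0.8190 = 3.526 mg/L.

3.53 mg/L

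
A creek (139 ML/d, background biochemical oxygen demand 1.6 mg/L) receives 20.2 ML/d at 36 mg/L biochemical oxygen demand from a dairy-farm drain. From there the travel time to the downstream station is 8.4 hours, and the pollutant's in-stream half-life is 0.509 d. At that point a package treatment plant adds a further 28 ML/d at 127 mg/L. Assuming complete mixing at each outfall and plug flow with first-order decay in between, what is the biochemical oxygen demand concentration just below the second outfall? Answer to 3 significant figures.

Mixed concentration C = ΣQC/ΣQ = (139.0·1.600 + 20.20·36.00) / 159.2 = 949.6/159.2 = 5.965 mg/L; combined flow 159.2 ML/d.
Half-life 0.509 d → k = ln 2 / 0.509 = 1.362 d⁻¹.
After decay, C = 5.965 × e^(−kt) = 5.965 × 0.6209 = 3.703 mg/L.
Second outfall: C = (159.2·3.703 + 28.00·127.0)/187.2 = 22.15 mg/L.

22.1 mg/L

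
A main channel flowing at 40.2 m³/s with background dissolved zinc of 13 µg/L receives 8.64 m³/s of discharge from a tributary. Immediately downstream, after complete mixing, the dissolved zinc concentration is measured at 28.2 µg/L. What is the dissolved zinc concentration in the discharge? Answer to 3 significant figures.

Mass balance: 40.20·13.00 + 8.640·Cₑ = 48.84·28.20
→ Cₑ = (48.84·28.20 − 40.20·13.00) / 8.640 = 98.92 µg/L.

98.9 µg/L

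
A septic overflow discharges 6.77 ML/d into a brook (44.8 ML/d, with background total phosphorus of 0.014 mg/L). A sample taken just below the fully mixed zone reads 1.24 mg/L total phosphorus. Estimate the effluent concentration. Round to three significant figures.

Mass balance: 44.80·0.01400 + 6.770·Cₑ = 51.57·1.240
→ Cₑ = (51.57·1.240 − 44.80·0.01400) / 6.770 = 9.353 mg/L.

9.35 mg/L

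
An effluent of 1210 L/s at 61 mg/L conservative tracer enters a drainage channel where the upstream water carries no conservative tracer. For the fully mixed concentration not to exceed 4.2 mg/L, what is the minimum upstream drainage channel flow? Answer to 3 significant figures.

Set C_mix = 4.2: (Q·0 + 1210·61.00) / (Q + 1210) = 4.2
→ Q = 1210·(61.00 − 4.2)/(4.2 − 0) = 16360 L/s.

16400 L/s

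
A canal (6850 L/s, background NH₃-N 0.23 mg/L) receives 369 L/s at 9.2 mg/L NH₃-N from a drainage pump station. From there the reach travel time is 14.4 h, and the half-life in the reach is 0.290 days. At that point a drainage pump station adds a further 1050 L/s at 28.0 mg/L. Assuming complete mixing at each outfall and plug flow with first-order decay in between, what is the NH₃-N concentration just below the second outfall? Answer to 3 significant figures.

Conservation of mass: C = (6850·0.2300 + 369.0·9.200) / 7219 = 4970/7219 = 0.6885 mg/L; combined flow 7219 L/s.
Half-life 0.290 d → k = ln 2 / 0.290 = 2.390 d⁻¹.
After decay, C = 0.6885 × e^(−kt) = 0.6885 × 0.2383 = 0.1641 mg/L.
Second outfall: C = (7219·0.1641 + 1050·28.00)/8269 = 3.699 mg/L.

3.70 mg/L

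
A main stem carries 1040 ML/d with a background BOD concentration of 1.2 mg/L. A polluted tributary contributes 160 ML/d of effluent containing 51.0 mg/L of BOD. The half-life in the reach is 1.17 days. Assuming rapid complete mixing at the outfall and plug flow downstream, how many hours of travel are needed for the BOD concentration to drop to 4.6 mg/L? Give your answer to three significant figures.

Conservation of mass: C = (1040·1.200 + 160.0·51.00) / 1200 = 9408/1200 = 7.840 mg/L.
Half-life 1.17 d → k = ln 2 / 1.17 = 0.5924 d⁻¹.
7.840·exp(−k·t) = 4.6 → t = ln(7.840/4.6)/k = 77760 s = 21.60 h.

21.6 h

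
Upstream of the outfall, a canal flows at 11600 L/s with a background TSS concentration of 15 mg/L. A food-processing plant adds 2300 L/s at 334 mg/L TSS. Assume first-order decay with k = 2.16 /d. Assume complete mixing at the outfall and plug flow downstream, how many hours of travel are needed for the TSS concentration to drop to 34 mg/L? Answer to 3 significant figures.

7.67 h

After mixing, C = (11600·15.00 + 2300·334.0) / 13900 = 942200/13900 = 67.78 mg/L.
67.78·exp(−k·t) = 34 → t = ln(67.78/34)/k = 27600 s = 7.666 h.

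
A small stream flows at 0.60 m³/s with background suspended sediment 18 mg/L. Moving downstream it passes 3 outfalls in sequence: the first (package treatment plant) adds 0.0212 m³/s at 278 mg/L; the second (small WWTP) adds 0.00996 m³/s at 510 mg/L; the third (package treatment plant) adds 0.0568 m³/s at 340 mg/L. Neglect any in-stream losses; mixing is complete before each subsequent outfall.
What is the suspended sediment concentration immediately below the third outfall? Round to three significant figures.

59.7 mg/L

After outfall 1: Q = 0.6000 + 0.02120 = 0.6212 m³/s; C = (0.6000·18.00 + 0.02120·278.0)/0.6212 = 26.87 mg/L.
After outfall 2: Q = 0.6212 + 0.009960 = 0.6312 m³/s; C = (0.6212·26.87 + 0.009960·510.0)/0.6312 = 34.50 mg/L.
After outfall 3: Q = 0.6312 + 0.05680 = 0.6880 m³/s; C = (0.6312·34.50 + 0.05680·340.0)/0.6880 = 59.72 mg/L.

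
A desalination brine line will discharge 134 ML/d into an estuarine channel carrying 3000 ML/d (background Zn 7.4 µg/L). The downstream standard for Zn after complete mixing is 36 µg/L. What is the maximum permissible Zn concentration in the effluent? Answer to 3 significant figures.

676 µg/L

At the limit, (Qr·Cr + Qe·Cₑ)/(Qr + Qe) = 36:
Cₑ = (3134·36 − 3000·7.400) / 134.0 = 676.3 µg/L.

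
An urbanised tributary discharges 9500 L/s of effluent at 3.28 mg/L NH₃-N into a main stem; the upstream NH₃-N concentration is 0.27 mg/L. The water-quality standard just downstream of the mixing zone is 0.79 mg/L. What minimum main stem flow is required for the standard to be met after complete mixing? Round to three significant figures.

Set C_mix = 0.79: (Q·0.2700 + 9500·3.280) / (Q + 9500) = 0.79
→ Q = 9500·(3.280 − 0.79)/(0.79 − 0.2700) = 45490 L/s.

45500 L/s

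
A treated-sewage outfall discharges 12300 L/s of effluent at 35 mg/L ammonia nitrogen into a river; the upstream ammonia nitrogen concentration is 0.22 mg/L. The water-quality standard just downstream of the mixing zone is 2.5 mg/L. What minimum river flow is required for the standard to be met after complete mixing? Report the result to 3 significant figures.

Set C_mix = 2.5: (Q·0.2200 + 12300·35.00) / (Q + 12300) = 2.5
→ Q = 12300·(35.00 − 2.5)/(2.5 − 0.2200) = 175300 L/s.

175000 L/s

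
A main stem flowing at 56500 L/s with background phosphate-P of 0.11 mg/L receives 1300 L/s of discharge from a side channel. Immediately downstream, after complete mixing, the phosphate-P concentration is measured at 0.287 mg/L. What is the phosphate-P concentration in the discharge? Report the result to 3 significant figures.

Mass balance: 56500·0.1100 + 1300·Cₑ = 57800·0.2870
→ Cₑ = (57800·0.2870 − 56500·0.1100) / 1300 = 7.980 mg/L.

7.98 mg/L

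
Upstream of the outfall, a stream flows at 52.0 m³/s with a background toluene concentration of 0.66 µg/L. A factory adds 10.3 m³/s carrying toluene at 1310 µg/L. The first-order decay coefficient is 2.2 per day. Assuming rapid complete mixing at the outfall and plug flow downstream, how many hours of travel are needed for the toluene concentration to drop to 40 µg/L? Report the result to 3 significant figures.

18.5 h

Conservation of mass: C = (52.00·0.6600 + 10.30·1310) / 62.30 = 13530/62.30 = 217.1 µg/L.
217.1·exp(−k·t) = 40 → t = ln(217.1/40)/k = 66430 s = 18.45 h.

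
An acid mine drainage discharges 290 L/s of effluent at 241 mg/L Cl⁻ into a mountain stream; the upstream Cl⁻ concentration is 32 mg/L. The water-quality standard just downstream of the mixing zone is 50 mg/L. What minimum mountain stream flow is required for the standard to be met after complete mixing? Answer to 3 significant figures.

Set C_mix = 50: (Q·32.00 + 290.0·241.0) / (Q + 290.0) = 50
→ Q = 290.0·(241.0 − 50)/(50 − 32.00) = 3077 L/s.

3080 L/s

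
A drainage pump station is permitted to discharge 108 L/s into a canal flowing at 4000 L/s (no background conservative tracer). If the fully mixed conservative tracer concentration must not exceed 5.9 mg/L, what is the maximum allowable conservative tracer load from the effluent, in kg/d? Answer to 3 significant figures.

2090 kg/d

Mass balance at the limit: 4000·0 + 108.0·Cₑ = 4108·5.9 → Cₑ = 224.4 mg/L.
108.0 L/s = 0.1080 m³/s. Load = 0.1080 m³/s × 224.4 g/m³ × 86 400 s/d = 2094 kg/d.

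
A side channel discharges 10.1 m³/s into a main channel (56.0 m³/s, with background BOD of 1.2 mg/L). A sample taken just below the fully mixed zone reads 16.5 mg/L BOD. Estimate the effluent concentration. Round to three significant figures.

101 mg/L

Mass balance: 56.00·1.200 + 10.10·Cₑ = 66.10·16.50
→ Cₑ = (66.10·16.50 − 56.00·1.200) / 10.10 = 101.3 mg/L.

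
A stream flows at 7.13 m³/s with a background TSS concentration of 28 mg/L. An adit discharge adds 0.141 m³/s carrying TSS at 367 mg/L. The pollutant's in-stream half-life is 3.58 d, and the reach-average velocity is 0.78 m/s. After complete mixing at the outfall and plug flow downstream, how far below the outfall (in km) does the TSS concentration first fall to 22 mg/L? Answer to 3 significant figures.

Mass balance: C = (7.130·28.00 + 0.1410·367.0) / 7.271 = 251.4/7.271 = 34.57 mg/L.
Half-life 3.58 d → k = ln 2 / 3.58 = 0.1936 d⁻¹.
Set 34.57·exp(−k·t) = 22 → t = ln(34.57/22)/k = 201700 s = 56.04 h.
Distance = v·t = 0.78·201700 = 157300 m = 157.3 km.

157 km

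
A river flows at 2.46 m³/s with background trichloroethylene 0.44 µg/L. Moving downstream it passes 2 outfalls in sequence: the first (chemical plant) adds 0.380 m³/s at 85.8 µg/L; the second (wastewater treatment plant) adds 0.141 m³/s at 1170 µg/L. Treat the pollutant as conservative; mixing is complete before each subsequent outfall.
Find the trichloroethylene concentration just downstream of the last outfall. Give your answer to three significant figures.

Outfall 1: combined Q = 2.840 m³/s; C = (2.460·0.4400 + 0.3800·85.80)/2.840 = 11.86 µg/L.
Outfall 2: combined Q = 2.981 m³/s; C = (2.840·11.86 + 0.1410·1170)/2.981 = 66.64 µg/L.

66.6 µg/L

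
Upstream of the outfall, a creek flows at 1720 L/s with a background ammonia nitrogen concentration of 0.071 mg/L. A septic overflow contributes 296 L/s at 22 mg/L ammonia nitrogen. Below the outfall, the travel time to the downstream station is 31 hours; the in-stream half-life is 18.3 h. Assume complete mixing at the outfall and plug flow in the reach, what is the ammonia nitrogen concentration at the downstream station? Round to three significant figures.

1.02 mg/L

Flow-weighted average: C = (1720·0.07100 + 296.0·22.00) / 2016 = 6634/2016 = 3.291 mg/L.
Half-life 18.3 h → k = ln 2 / 18.3 = 0.03788 h⁻¹ = 0.9090 d⁻¹.
After decay, C = 3.291 × e^(−kt) = 3.291 × 0.3091 = 1.017 mg/L.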